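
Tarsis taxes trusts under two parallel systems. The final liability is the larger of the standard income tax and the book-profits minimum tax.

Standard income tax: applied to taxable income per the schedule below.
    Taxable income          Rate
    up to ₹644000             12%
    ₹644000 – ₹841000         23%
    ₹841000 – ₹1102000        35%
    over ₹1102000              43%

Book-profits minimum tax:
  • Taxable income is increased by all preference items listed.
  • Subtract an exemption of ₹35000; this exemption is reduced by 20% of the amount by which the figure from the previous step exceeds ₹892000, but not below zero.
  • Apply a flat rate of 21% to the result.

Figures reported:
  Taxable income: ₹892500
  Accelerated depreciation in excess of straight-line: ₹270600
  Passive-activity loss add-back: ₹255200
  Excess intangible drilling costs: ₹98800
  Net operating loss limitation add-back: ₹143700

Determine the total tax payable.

₹348768

Standard income tax:
  ₹644000 × 12% = ₹77280
  ₹197000 × 23% = ₹45310
  ₹51500 × 35% = ₹18025
  → ₹140615

Book-profits minimum tax:
  Adjusted income: ₹892500 + ₹270600 + ₹255200 + ₹98800 + ₹143700 = ₹1660800
  Exemption: 20% × (₹1660800 − ₹892000) = ₹153760 ≥ ₹35000, so the exemption is fully phased out
  Base: ₹1660800 − ₹0 = ₹1660800
  ₹1660800 × 21% = ₹348768

₹348768 > ₹140615, so the book-profits minimum tax is the binding amount.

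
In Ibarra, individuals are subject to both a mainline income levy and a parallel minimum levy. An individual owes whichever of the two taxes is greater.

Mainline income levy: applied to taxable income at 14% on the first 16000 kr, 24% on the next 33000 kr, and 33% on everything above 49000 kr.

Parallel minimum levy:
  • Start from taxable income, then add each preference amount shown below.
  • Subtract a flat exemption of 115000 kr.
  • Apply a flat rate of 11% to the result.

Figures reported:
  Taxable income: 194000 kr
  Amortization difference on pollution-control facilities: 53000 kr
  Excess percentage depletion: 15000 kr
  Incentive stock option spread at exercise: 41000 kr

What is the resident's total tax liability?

Mainline income levy:
  16000 kr × 14% = 2240 kr
  33000 kr × 24% = 7920 kr
  145000 kr × 33% = 47850 kr
  → 58010 kr

Parallel minimum levy:
  Adjusted income: 194000 kr + 53000 kr + 15000 kr + 41000 kr = 303000 kr
  Less exemption 115000 kr → base 188000 kr
  188000 kr × 11% = 20680 kr

58010 kr > 20680 kr, so the mainline income levy governs.

58010 kr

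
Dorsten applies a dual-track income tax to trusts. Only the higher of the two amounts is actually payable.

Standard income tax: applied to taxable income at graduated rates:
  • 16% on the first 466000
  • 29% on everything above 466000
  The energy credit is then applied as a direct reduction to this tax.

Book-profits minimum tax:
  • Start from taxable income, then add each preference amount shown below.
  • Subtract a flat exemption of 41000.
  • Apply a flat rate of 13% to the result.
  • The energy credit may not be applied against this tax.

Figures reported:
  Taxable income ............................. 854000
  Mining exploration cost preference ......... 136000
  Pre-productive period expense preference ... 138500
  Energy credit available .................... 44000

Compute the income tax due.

143080

Standard income tax:
  466000 × 16% = 74560
  388000 × 29% = 112520
  → 187080
  Less energy credit 44000 → 143080

Book-profits minimum tax:
  Adjusted income: 854000 + 136000 + 138500 = 1128500
  Less exemption 41000 → base 1087500
  1087500 × 13% = 141375

143080 > 141375, so the standard income tax governs.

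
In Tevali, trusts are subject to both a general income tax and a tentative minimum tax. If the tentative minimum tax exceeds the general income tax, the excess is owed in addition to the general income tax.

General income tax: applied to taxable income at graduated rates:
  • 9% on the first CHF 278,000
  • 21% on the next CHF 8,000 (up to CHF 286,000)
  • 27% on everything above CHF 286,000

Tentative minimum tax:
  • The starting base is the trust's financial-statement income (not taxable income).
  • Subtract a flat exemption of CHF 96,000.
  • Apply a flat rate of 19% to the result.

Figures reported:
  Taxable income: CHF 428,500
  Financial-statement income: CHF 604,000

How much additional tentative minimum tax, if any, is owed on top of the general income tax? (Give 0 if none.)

CHF 31,345

Tentative minimum tax:
  Base (financial-statement income): CHF 604,000
  Less exemption CHF 96,000 → base CHF 508,000
  CHF 508,000 × 19% = CHF 96,520

General income tax:
  CHF 278,000 × 9% = CHF 25,020
  CHF 8,000 × 21% = CHF 1,680
  CHF 142,500 × 27% = CHF 38,475
  → CHF 65,175

Excess of tentative minimum tax over general income tax: CHF 96,520 − CHF 65,175 = CHF 31,345.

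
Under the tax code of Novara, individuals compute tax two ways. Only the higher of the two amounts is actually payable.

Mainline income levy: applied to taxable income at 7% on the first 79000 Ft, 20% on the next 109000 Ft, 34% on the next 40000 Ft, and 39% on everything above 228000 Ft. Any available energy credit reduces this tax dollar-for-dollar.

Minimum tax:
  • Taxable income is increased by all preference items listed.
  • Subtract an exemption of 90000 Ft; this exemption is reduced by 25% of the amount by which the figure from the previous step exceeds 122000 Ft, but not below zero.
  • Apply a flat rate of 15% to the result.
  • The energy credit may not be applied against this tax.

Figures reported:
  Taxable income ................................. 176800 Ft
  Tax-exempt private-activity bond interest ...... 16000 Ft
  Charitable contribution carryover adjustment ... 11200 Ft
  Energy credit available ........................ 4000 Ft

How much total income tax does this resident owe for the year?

21090 Ft

Minimum tax:
  Adjusted income: 176800 Ft + 16000 Ft + 11200 Ft = 204000 Ft
  Exemption: 90000 Ft − 25% × (204000 Ft − 122000 Ft) = 90000 Ft − 20500 Ft = 69500 Ft
  Base: 204000 Ft − 69500 Ft = 134500 Ft
  134500 Ft × 15% = 20175 Ft

Mainline income levy:
  79000 Ft × 7% = 5530 Ft
  97800 Ft × 20% = 19560 Ft
  → 25090 Ft
  Less energy credit 4000 Ft → 21090 Ft

21090 Ft > 20175 Ft, so the mainline income levy governs.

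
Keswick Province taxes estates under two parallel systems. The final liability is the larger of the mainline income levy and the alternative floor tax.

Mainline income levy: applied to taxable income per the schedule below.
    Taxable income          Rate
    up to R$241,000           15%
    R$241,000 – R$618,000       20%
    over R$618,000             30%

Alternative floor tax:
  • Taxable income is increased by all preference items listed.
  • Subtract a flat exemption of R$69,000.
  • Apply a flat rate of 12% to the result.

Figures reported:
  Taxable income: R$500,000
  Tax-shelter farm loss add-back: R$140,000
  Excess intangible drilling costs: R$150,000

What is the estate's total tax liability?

R$87,950

Alternative floor tax:
  Adjusted income: R$500,000 + R$140,000 + R$150,000 = R$790,000
  Less exemption R$69,000 → base R$721,000
  R$721,000 × 12% = R$86,520

Mainline income levy:
  R$241,000 × 15% = R$36,150
  R$259,000 × 20% = R$51,800
  → R$87,950

R$87,950 > R$86,520, so the mainline income levy governs.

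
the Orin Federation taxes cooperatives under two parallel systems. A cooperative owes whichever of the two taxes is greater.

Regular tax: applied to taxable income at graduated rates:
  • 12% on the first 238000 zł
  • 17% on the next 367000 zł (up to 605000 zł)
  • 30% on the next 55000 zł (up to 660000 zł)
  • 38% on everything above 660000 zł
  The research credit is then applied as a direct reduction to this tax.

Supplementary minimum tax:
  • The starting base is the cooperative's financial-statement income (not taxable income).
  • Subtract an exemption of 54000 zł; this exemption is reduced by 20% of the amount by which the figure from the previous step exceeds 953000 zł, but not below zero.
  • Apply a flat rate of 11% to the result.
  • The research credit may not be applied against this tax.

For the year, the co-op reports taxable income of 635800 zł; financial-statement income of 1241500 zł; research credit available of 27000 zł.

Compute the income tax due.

Supplementary minimum tax:
  Base (financial-statement income): 1241500 zł
  Exemption: 20% × (1241500 zł − 953000 zł) = 57700 zł ≥ 54000 zł, so the exemption is fully phased out
  Base: 1241500 zł − 0 zł = 1241500 zł
  1241500 zł × 11% = 136565 zł

Regular tax:
  238000 zł × 12% = 28560 zł
  367000 zł × 17% = 62390 zł
  30800 zł × 30% = 9240 zł
  → 100190 zł
  Less research credit 27000 zł → 73190 zł

136565 zł > 73190 zł, so the supplementary minimum tax is the binding amount.

136565 zł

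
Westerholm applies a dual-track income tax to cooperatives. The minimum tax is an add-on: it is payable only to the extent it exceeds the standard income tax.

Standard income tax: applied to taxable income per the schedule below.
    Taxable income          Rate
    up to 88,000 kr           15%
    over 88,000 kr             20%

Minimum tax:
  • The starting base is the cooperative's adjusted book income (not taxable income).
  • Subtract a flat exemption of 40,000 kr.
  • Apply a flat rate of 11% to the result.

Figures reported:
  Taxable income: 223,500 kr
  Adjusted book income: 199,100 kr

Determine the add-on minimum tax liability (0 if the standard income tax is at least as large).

Standard income tax:
  88,000 kr × 15% = 13,200 kr
  135,500 kr × 20% = 27,100 kr
  → 40,300 kr

Minimum tax:
  Base (adjusted book income): 199,100 kr
  Less exemption 40,000 kr → base 159,100 kr
  159,100 kr × 11% = 17,501 kr

17,501 kr ≤ 40,300 kr, so no add-on is due.

0 kr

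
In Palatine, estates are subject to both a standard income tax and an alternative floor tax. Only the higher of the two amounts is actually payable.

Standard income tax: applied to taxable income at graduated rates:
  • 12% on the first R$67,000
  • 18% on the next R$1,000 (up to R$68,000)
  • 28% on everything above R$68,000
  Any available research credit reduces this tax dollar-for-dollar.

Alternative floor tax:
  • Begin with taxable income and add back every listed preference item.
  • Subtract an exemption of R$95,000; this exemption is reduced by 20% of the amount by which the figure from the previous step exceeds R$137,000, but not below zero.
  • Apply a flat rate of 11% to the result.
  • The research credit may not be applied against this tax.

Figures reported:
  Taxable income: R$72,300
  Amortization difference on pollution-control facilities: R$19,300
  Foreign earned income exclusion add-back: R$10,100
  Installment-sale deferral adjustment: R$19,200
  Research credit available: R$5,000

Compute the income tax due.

R$4,424

Standard income tax:
  R$67,000 × 12% = R$8,040
  R$1,000 × 18% = R$180
  R$4,300 × 28% = R$1,204
  → R$9,424
  Less research credit R$5,000 → R$4,424

Alternative floor tax:
  Adjusted income: R$72,300 + R$19,300 + R$10,100 + R$19,200 = R$120,900
  Exemption: R$120,900 ≤ R$137,000, so full R$95,000 applies
  Base: R$120,900 − R$95,000 = R$25,900
  R$25,900 × 11% = R$2,849

R$4,424 > R$2,849, so the standard income tax governs.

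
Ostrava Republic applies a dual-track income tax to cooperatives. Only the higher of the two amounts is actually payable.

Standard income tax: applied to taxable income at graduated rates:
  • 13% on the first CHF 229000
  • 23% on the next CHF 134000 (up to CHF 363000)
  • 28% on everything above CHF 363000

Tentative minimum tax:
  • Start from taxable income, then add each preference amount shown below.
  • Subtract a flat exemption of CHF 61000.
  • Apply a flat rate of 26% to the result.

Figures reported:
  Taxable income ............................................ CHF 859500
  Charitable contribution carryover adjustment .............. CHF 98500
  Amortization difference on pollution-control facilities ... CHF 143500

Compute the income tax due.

Standard income tax:
  CHF 229000 × 13% = CHF 29770
  CHF 134000 × 23% = CHF 30820
  CHF 496500 × 28% = CHF 139020
  → CHF 199610

Tentative minimum tax:
  Adjusted income: CHF 859500 + CHF 98500 + CHF 143500 = CHF 1101500
  Less exemption CHF 61000 → base CHF 1040500
  CHF 1040500 × 26% = CHF 270530

CHF 270530 > CHF 199610, so the tentative minimum tax is the binding amount.

CHF 270530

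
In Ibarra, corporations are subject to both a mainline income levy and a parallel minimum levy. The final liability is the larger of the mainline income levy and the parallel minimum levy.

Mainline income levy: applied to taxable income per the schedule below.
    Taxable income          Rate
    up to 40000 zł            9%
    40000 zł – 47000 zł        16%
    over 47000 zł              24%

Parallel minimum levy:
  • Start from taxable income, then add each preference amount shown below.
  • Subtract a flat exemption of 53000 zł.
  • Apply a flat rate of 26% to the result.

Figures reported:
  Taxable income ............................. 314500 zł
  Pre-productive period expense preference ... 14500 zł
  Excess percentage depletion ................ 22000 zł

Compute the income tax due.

Parallel minimum levy:
  Adjusted income: 314500 zł + 14500 zł + 22000 zł = 351000 zł
  Less exemption 53000 zł → base 298000 zł
  298000 zł × 26% = 77480 zł

Mainline income levy:
  40000 zł × 9% = 3600 zł
  7000 zł × 16% = 1120 zł
  267500 zł × 24% = 64200 zł
  → 68920 zł

77480 zł > 68920 zł, so the parallel minimum levy is the binding amount.

77480 zł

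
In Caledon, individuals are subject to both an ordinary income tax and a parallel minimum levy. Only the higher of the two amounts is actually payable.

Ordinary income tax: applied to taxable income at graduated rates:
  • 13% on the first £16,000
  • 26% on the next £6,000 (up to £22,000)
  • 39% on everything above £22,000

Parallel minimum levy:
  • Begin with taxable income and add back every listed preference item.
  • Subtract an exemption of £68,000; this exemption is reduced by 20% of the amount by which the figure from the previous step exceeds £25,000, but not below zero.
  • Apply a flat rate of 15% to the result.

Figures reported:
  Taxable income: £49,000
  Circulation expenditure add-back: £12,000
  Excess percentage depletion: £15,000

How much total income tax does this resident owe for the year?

£14,170

Ordinary income tax:
  £16,000 × 13% = £2,080
  £6,000 × 26% = £1,560
  £27,000 × 39% = £10,530
  → £14,170

Parallel minimum levy:
  Adjusted income: £49,000 + £12,000 + £15,000 = £76,000
  Exemption: £68,000 − 20% × (£76,000 − £25,000) = £68,000 − £10,200 = £57,800
  Base: £76,000 − £57,800 = £18,200
  £18,200 × 15% = £2,730

£14,170 > £2,730, so the ordinary income tax governs.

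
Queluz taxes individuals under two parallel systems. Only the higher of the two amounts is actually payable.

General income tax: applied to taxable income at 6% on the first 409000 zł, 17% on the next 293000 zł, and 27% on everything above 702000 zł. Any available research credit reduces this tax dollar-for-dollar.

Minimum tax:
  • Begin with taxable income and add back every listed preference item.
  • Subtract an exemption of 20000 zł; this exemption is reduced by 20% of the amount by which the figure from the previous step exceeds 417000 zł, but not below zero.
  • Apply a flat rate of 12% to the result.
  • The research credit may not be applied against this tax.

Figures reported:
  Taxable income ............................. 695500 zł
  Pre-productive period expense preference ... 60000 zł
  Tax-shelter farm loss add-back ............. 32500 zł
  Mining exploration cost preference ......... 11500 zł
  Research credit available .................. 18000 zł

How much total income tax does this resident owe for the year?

95940 zł

Minimum tax:
  Adjusted income: 695500 zł + 60000 zł + 32500 zł + 11500 zł = 799500 zł
  Exemption: 20% × (799500 zł − 417000 zł) = 76500 zł ≥ 20000 zł, so the exemption is fully phased out
  Base: 799500 zł − 0 zł = 799500 zł
  799500 zł × 12% = 95940 zł

General income tax:
  409000 zł × 6% = 24540 zł
  286500 zł × 17% = 48705 zł
  → 73245 zł
  Less research credit 18000 zł → 55245 zł

95940 zł > 55245 zł, so the minimum tax is the binding amount.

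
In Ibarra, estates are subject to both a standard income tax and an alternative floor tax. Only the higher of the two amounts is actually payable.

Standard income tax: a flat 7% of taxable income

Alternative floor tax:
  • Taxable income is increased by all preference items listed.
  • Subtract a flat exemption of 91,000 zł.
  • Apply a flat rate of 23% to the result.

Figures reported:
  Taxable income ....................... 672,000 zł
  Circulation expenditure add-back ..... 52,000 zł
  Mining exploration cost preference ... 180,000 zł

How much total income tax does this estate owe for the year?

186,990 zł

Alternative floor tax:
  Adjusted income: 672,000 zł + 52,000 zł + 180,000 zł = 904,000 zł
  Less exemption 91,000 zł → base 813,000 zł
  813,000 zł × 23% = 186,990 zł

Standard income tax:
  672,000 zł × 7% = 47,040 zł

186,990 zł > 47,040 zł, so the alternative floor tax is the binding amount.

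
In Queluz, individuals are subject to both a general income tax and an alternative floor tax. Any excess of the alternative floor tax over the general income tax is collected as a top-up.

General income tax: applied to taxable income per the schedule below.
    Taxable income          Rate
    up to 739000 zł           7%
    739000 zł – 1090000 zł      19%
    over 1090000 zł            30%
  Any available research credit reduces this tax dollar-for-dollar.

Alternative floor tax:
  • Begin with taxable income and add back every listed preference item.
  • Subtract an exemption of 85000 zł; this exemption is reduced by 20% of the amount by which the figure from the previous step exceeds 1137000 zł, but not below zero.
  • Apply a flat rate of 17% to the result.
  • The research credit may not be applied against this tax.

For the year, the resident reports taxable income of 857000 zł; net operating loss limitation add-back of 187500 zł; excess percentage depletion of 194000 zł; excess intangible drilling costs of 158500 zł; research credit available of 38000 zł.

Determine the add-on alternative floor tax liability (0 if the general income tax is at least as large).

195730 zł

Alternative floor tax:
  Adjusted income: 857000 zł + 187500 zł + 194000 zł + 158500 zł = 1397000 zł
  Exemption: 85000 zł − 20% × (1397000 zł − 1137000 zł) = 85000 zł − 52000 zł = 33000 zł
  Base: 1397000 zł − 33000 zł = 1364000 zł
  1364000 zł × 17% = 231880 zł

General income tax:
  739000 zł × 7% = 51730 zł
  118000 zł × 19% = 22420 zł
  → 74150 zł
  Less research credit 38000 zł → 36150 zł

Excess of alternative floor tax over general income tax: 231880 zł − 36150 zł = 195730 zł.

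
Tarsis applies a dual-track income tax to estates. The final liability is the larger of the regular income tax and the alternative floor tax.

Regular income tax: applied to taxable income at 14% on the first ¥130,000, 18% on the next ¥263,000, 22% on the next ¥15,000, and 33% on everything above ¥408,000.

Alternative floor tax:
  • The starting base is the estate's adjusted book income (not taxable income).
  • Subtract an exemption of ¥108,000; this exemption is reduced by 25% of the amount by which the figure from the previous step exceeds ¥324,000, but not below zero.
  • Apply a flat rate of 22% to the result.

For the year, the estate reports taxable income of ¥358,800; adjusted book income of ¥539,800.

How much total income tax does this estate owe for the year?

¥106,865

Alternative floor tax:
  Base (adjusted book income): ¥539,800
  Exemption: ¥108,000 − 25% × (¥539,800 − ¥324,000) = ¥108,000 − ¥53,950 = ¥54,050
  Base: ¥539,800 − ¥54,050 = ¥485,750
  ¥485,750 × 22% = ¥106,865

Regular income tax:
  ¥130,000 × 14% = ¥18,200
  ¥228,800 × 18% = ¥41,184
  → ¥59,384

¥106,865 > ¥59,384, so the alternative floor tax is the binding amount.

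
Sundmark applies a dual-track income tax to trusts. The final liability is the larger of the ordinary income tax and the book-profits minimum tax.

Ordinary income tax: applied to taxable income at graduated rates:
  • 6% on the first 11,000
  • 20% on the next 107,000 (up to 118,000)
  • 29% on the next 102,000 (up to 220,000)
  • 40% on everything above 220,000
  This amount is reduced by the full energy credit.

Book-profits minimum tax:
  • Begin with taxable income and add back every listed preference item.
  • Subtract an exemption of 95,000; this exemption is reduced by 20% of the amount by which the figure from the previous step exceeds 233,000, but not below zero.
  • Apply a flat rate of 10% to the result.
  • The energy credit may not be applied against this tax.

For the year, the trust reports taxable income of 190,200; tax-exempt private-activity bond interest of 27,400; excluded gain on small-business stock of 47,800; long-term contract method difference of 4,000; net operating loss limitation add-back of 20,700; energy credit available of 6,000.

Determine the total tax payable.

36,998

Book-profits minimum tax:
  Adjusted income: 190,200 + 27,400 + 47,800 + 4,000 + 20,700 = 290,100
  Exemption: 95,000 − 20% × (290,100 − 233,000) = 95,000 − 11,420 = 83,580
  Base: 290,100 − 83,580 = 206,520
  206,520 × 10% = 20,652

Ordinary income tax:
  11,000 × 6% = 660
  107,000 × 20% = 21,400
  72,200 × 29% = 20,938
  → 42,998
  Less energy credit 6,000 → 36,998

36,998 > 20,652, so the ordinary income tax governs.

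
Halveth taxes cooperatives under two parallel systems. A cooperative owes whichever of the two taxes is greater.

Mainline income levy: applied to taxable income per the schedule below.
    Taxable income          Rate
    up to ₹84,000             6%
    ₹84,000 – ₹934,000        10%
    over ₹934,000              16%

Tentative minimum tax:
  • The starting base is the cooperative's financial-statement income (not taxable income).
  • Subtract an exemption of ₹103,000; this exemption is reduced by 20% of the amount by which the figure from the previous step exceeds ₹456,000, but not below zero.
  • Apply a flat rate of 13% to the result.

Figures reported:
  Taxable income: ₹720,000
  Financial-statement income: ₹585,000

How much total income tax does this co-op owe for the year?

₹68,640

Tentative minimum tax:
  Base (financial-statement income): ₹585,000
  Exemption: ₹103,000 − 20% × (₹585,000 − ₹456,000) = ₹103,000 − ₹25,800 = ₹77,200
  Base: ₹585,000 − ₹77,200 = ₹507,800
  ₹507,800 × 13% = ₹66,014

Mainline income levy:
  ₹84,000 × 6% = ₹5,040
  ₹636,000 × 10% = ₹63,600
  → ₹68,640

₹68,640 > ₹66,014, so the mainline income levy governs.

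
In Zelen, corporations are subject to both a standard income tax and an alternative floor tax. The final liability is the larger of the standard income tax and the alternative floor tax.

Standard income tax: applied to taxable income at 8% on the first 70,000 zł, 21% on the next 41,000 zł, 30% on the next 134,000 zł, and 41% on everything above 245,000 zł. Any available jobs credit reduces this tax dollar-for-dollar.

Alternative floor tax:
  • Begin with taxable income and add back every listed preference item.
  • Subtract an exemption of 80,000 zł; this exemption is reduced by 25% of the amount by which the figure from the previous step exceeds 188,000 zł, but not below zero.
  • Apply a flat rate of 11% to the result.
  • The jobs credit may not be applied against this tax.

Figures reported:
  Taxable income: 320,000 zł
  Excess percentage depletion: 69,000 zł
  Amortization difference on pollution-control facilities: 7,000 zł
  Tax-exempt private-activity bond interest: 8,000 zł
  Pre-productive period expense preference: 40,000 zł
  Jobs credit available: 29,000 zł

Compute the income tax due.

Standard income tax:
  70,000 zł × 8% = 5,600 zł
  41,000 zł × 21% = 8,610 zł
  134,000 zł × 30% = 40,200 zł
  75,000 zł × 41% = 30,750 zł
  → 85,160 zł
  Less jobs credit 29,000 zł → 56,160 zł

Alternative floor tax:
  Adjusted income: 320,000 zł + 69,000 zł + 7,000 zł + 8,000 zł + 40,000 zł = 444,000 zł
  Exemption: 80,000 zł − 25% × (444,000 zł − 188,000 zł) = 80,000 zł − 64,000 zł = 16,000 zł
  Base: 444,000 zł − 16,000 zł = 428,000 zł
  428,000 zł × 11% = 47,080 zł

56,160 zł > 47,080 zł, so the standard income tax governs.

56,160 zł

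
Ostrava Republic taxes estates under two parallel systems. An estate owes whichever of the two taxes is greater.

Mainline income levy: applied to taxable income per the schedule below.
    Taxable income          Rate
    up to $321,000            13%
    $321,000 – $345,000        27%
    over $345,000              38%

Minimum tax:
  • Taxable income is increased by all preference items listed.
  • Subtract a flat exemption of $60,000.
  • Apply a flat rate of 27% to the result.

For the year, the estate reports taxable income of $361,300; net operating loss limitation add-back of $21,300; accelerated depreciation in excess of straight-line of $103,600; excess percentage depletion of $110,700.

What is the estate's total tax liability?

$144,963

Minimum tax:
  Adjusted income: $361,300 + $21,300 + $103,600 + $110,700 = $596,900
  Less exemption $60,000 → base $536,900
  $536,900 × 27% = $144,963

Mainline income levy:
  $321,000 × 13% = $41,730
  $24,000 × 27% = $6,480
  $16,300 × 38% = $6,194
  → $54,404

$144,963 > $54,404, so the minimum tax is the binding amount.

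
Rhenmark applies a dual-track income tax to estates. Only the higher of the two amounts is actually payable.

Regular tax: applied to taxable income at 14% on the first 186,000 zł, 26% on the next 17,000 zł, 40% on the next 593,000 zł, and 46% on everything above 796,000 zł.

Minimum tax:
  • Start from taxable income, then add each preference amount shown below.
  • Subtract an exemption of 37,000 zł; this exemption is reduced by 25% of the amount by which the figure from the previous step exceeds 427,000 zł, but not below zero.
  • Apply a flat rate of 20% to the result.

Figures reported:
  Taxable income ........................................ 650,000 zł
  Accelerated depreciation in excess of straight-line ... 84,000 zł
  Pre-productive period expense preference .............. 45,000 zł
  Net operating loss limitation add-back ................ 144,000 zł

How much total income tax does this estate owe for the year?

209,260 zł

Regular tax:
  186,000 zł × 14% = 26,040 zł
  17,000 zł × 26% = 4,420 zł
  447,000 zł × 40% = 178,800 zł
  → 209,260 zł

Minimum tax:
  Adjusted income: 650,000 zł + 84,000 zł + 45,000 zł + 144,000 zł = 923,000 zł
  Exemption: 25% × (923,000 zł − 427,000 zł) = 124,000 zł ≥ 37,000 zł, so the exemption is fully phased out
  Base: 923,000 zł − 0 zł = 923,000 zł
  923,000 zł × 20% = 184,600 zł

209,260 zł > 184,600 zł, so the regular tax governs.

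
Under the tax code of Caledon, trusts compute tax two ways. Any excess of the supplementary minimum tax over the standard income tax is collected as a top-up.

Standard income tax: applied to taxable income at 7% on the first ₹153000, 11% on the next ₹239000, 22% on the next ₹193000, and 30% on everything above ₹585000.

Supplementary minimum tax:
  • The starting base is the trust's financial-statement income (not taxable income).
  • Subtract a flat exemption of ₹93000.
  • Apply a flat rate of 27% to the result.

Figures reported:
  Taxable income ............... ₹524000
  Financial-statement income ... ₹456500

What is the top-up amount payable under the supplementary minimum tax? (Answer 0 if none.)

₹32105

Standard income tax:
  ₹153000 × 7% = ₹10710
  ₹239000 × 11% = ₹26290
  ₹132000 × 22% = ₹29040
  → ₹66040

Supplementary minimum tax:
  Base (financial-statement income): ₹456500
  Less exemption ₹93000 → base ₹363500
  ₹363500 × 27% = ₹98145

Excess of supplementary minimum tax over standard income tax: ₹98145 − ₹66040 = ₹32105.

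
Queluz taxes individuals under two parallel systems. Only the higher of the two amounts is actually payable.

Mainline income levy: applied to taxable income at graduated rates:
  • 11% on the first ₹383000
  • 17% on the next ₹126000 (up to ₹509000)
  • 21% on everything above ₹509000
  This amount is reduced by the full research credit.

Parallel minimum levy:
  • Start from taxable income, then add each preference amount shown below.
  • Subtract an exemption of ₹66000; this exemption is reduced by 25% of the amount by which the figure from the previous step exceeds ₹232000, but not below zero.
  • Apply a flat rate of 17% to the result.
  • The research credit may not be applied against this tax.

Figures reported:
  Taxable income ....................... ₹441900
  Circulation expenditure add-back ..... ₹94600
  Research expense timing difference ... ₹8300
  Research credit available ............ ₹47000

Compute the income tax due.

Parallel minimum levy:
  Adjusted income: ₹441900 + ₹94600 + ₹8300 = ₹544800
  Exemption: 25% × (₹544800 − ₹232000) = ₹78200 ≥ ₹66000, so the exemption is fully phased out
  Base: ₹544800 − ₹0 = ₹544800
  ₹544800 × 17% = ₹92616

Mainline income levy:
  ₹383000 × 11% = ₹42130
  ₹58900 × 17% = ₹10013
  → ₹52143
  Less research credit ₹47000 → ₹5143

₹92616 > ₹5143, so the parallel minimum levy is the binding amount.

₹92616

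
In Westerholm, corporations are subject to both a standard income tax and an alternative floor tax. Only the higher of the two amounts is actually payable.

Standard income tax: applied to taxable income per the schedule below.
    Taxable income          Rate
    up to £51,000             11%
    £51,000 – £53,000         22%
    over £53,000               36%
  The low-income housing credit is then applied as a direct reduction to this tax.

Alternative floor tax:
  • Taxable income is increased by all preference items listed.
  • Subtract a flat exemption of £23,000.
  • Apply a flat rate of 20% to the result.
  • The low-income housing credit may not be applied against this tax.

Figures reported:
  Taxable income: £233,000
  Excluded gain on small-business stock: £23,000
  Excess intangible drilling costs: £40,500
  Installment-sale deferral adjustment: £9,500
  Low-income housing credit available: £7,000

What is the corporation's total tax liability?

£63,850

Standard income tax:
  £51,000 × 11% = £5,610
  £2,000 × 22% = £440
  £180,000 × 36% = £64,800
  → £70,850
  Less low-income housing credit £7,000 → £63,850

Alternative floor tax:
  Adjusted income: £233,000 + £23,000 + £40,500 + £9,500 = £306,000
  Less exemption £23,000 → base £283,000
  £283,000 × 20% = £56,600

£63,850 > £56,600, so the standard income tax governs.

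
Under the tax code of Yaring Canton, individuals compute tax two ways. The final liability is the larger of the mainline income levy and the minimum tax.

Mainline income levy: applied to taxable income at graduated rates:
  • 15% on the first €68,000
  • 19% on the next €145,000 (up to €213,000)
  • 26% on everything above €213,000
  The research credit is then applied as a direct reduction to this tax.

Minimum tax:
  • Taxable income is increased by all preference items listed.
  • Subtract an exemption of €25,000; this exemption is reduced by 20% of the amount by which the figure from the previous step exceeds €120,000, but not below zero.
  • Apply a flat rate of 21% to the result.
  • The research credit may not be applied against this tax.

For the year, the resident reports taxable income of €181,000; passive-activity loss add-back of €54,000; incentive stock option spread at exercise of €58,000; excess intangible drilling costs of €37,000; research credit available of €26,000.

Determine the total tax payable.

Minimum tax:
  Adjusted income: €181,000 + €54,000 + €58,000 + €37,000 = €330,000
  Exemption: 20% × (€330,000 − €120,000) = €42,000 ≥ €25,000, so the exemption is fully phased out
  Base: €330,000 − €0 = €330,000
  €330,000 × 21% = €69,300

Mainline income levy:
  €68,000 × 15% = €10,200
  €113,000 × 19% = €21,470
  → €31,670
  Less research credit €26,000 → €5,670

€69,300 > €5,670, so the minimum tax is the binding amount.

€69,300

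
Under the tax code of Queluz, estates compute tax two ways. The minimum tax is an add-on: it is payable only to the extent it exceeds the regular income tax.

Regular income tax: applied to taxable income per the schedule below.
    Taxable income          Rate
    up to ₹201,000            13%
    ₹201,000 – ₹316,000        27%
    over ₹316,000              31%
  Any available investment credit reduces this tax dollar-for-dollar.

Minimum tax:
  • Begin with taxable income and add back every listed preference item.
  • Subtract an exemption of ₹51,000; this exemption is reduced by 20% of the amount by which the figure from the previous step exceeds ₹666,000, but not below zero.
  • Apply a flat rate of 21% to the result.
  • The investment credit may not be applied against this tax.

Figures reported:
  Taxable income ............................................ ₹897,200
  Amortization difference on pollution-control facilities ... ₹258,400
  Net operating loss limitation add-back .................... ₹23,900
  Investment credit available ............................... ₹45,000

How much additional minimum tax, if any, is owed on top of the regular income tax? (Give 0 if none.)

₹55,343

Regular income tax:
  ₹201,000 × 13% = ₹26,130
  ₹115,000 × 27% = ₹31,050
  ₹581,200 × 31% = ₹180,172
  → ₹237,352
  Less investment credit ₹45,000 → ₹192,352

Minimum tax:
  Adjusted income: ₹897,200 + ₹258,400 + ₹23,900 = ₹1,179,500
  Exemption: 20% × (₹1,179,500 − ₹666,000) = ₹102,700 ≥ ₹51,000, so the exemption is fully phased out
  Base: ₹1,179,500 − ₹0 = ₹1,179,500
  ₹1,179,500 × 21% = ₹247,695

Excess of minimum tax over regular income tax: ₹247,695 − ₹192,352 = ₹55,343.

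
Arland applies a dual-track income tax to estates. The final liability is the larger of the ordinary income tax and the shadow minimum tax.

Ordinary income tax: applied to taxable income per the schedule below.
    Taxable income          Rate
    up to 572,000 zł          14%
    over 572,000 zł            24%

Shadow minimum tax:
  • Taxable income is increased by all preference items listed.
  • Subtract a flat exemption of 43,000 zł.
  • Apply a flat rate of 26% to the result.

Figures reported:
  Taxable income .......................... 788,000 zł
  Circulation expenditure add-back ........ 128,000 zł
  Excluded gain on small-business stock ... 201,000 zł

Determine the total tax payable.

279,240 zł

Ordinary income tax:
  572,000 zł × 14% = 80,080 zł
  216,000 zł × 24% = 51,840 zł
  → 131,920 zł

Shadow minimum tax:
  Adjusted income: 788,000 zł + 128,000 zł + 201,000 zł = 1,117,000 zł
  Less exemption 43,000 zł → base 1,074,000 zł
  1,074,000 zł × 26% = 279,240 zł

279,240 zł > 131,920 zł, so the shadow minimum tax is the binding amount.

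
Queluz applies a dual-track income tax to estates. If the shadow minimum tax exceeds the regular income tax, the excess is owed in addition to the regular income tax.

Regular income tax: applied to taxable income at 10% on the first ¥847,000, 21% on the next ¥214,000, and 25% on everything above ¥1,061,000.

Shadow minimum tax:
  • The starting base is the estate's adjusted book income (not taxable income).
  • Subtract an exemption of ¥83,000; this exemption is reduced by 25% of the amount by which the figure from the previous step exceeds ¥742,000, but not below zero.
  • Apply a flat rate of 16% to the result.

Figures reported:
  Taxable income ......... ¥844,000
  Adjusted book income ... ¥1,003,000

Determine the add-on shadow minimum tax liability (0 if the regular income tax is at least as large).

¥73,240

Regular income tax:
  ¥844,000 × 10% = ¥84,400

Shadow minimum tax:
  Base (adjusted book income): ¥1,003,000
  Exemption: ¥83,000 − 25% × (¥1,003,000 − ¥742,000) = ¥83,000 − ¥65,250 = ¥17,750
  Base: ¥1,003,000 − ¥17,750 = ¥985,250
  ¥985,250 × 16% = ¥157,640

Excess of shadow minimum tax over regular income tax: ¥157,640 − ¥84,400 = ¥73,240.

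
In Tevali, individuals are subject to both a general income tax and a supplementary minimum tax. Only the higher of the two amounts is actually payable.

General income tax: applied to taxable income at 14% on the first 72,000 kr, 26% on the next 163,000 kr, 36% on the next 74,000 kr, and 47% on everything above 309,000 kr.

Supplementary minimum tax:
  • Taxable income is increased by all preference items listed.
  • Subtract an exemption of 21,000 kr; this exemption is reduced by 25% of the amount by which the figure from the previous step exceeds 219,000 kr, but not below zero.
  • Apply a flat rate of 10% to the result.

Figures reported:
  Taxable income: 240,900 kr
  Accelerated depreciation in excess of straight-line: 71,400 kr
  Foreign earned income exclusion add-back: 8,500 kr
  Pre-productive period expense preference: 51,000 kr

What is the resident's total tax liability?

54,584 kr

Supplementary minimum tax:
  Adjusted income: 240,900 kr + 71,400 kr + 8,500 kr + 51,000 kr = 371,800 kr
  Exemption: 25% × (371,800 kr − 219,000 kr) = 38,200 kr ≥ 21,000 kr, so the exemption is fully phased out
  Base: 371,800 kr − 0 kr = 371,800 kr
  371,800 kr × 10% = 37,180 kr

General income tax:
  72,000 kr × 14% = 10,080 kr
  163,000 kr × 26% = 42,380 kr
  5,900 kr × 36% = 2,124 kr
  → 54,584 kr

54,584 kr > 37,180 kr, so the general income tax governs.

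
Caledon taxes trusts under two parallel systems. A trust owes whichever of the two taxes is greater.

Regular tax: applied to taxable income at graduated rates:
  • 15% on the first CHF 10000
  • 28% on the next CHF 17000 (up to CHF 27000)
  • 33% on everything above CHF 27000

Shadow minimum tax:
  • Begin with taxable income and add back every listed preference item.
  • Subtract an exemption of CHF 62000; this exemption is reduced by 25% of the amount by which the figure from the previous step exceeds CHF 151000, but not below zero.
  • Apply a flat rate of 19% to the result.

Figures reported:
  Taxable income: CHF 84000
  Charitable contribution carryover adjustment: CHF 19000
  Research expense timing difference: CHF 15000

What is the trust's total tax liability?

Shadow minimum tax:
  Adjusted income: CHF 84000 + CHF 19000 + CHF 15000 = CHF 118000
  Exemption: CHF 118000 ≤ CHF 151000, so full CHF 62000 applies
  Base: CHF 118000 − CHF 62000 = CHF 56000
  CHF 56000 × 19% = CHF 10640

Regular tax:
  CHF 10000 × 15% = CHF 1500
  CHF 17000 × 28% = CHF 4760
  CHF 57000 × 33% = CHF 18810
  → CHF 25070

CHF 25070 > CHF 10640, so the regular tax governs.

CHF 25070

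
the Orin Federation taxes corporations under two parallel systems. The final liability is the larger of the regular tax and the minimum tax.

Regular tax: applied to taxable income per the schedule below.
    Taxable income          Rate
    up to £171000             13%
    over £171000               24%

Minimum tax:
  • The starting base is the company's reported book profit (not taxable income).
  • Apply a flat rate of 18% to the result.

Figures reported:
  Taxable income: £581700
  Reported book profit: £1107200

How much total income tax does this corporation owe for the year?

Regular tax:
  £171000 × 13% = £22230
  £410700 × 24% = £98568
  → £120798

Minimum tax:
  Base (reported book profit): £1107200
  £1107200 × 18% = £199296

£199296 > £120798, so the minimum tax is the binding amount.

£199296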